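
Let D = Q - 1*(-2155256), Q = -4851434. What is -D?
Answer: 2696178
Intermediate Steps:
D = -2696178 (D = -4851434 - 1*(-2155256) = -4851434 + 2155256 = -2696178)
-D = -1*(-2696178) = 2696178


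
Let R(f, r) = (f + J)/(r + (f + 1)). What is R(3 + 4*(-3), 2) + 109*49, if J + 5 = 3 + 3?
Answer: 16027/3 ≈ 5342.3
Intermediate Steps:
J = 1 (J = -5 + (3 + 3) = -5 + 6 = 1)
R(f, r) = (1 + f)/(1 + f + r) (R(f, r) = (f + 1)/(r + (f + 1)) = (1 + f)/(r + (1 + f)) = (1 + f)/(1 + f + r))
R(3 + 4*(-3), 2) + 109*49 = (1 + (3 + 4*(-3)))/(1 + (3 + 4*(-3)) + 2) + 109*49 = (1 + (3 - 12))/(1 + (3 - 12) + 2) + 5341 = (1 - 9)/(1 - 9 + 2) + 5341 = -8/(-6) + 5341 = -⅙*(-8) + 5341 = 4/3 + 5341 = 16027/3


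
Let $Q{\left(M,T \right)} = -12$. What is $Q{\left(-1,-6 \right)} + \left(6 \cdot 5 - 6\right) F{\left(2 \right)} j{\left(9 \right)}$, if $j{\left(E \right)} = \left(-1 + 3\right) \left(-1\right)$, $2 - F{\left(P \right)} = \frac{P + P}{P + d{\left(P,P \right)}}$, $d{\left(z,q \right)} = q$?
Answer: $-60$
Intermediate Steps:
$F{\left(P \right)} = 1$ ($F{\left(P \right)} = 2 - \frac{P + P}{P + P} = 2 - \frac{2 P}{2 P} = 2 - 2 P \frac{1}{2 P} = 2 - 1 = 1$)
$j{\left(E \right)} = -2$ ($j{\left(E \right)} = 2 \left(-1\right) = -2$)
$Q{\left(-1,-6 \right)} + \left(6 \cdot 5 - 6\right) F{\left(2 \right)} j{\left(9 \right)} = -12 + \left(6 \cdot 5 - 6\right) 1 \left(-2\right) = -12 + \left(30 - 6\right) 1 \left(-2\right) = -12 + 24 \cdot 1 \left(-2\right) = -12 + 24 \left(-2\right) = -12 - 48 = -60$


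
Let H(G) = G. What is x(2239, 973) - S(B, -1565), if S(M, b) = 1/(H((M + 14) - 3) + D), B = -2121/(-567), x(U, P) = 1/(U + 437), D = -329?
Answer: 80737/22705860 ≈ 0.0035558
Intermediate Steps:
x(U, P) = 1/(437 + U)
B = 101/27 (B = -2121*(-1/567) = 101/27 ≈ 3.7407)
S(M, b) = 1/(-318 + M) (S(M, b) = 1/(((M + 14) - 3) - 329) = 1/(((14 + M) - 3) - 329) = 1/((11 + M) - 329) = 1/(-318 + M))
x(2239, 973) - S(B, -1565) = 1/(437 + 2239) - 1/(-318 + 101/27) = 1/2676 - 1/(-8485/27) = 1/2676 - 1*(-27/8485) = 1/2676 + 27/8485 = 80737/22705860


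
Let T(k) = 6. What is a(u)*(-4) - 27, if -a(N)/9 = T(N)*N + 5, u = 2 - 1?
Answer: 369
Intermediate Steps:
u = 1
a(N) = -45 - 54*N (a(N) = -9*(6*N + 5) = -9*(5 + 6*N) = -45 - 54*N)
a(u)*(-4) - 27 = (-45 - 54*1)*(-4) - 27 = (-45 - 54)*(-4) - 27 = -99*(-4) - 27 = 396 - 27 = 369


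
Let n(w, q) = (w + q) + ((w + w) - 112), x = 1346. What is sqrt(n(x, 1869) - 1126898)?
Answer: 3*I*sqrt(124567) ≈ 1058.8*I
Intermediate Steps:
n(w, q) = -112 + q + 3*w (n(w, q) = (q + w) + (2*w - 112) = (q + w) + (-112 + 2*w) = -112 + q + 3*w)
sqrt(n(x, 1869) - 1126898) = sqrt((-112 + 1869 + 3*1346) - 1126898) = sqrt((-112 + 1869 + 4038) - 1126898) = sqrt(5795 - 1126898) = sqrt(-1121103) = 3*I*sqrt(124567)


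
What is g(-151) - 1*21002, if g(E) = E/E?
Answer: -21001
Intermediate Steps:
g(E) = 1
g(-151) - 1*21002 = 1 - 1*21002 = 1 - 21002 = -21001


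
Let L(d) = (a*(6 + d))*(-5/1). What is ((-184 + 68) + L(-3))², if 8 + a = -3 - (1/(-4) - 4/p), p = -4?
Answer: 58081/16 ≈ 3630.1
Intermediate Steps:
a = -47/4 (a = -8 + (-3 - (1/(-4) - 4/(-4))) = -8 + (-3 - (1*(-¼) - 4*(-¼))) = -8 + (-3 - (-¼ + 1)) = -8 + (-3 - 1*¾) = -8 + (-3 - ¾) = -8 - 15/4 = -47/4 ≈ -11.750)
L(d) = 705/2 + 235*d/4 (L(d) = (-47*(6 + d)/4)*(-5/1) = (-141/2 - 47*d/4)*(-5*1) = (-141/2 - 47*d/4)*(-5) = 705/2 + 235*d/4)
((-184 + 68) + L(-3))² = ((-184 + 68) + (705/2 + (235/4)*(-3)))² = (-116 + (705/2 - 705/4))² = (-116 + 705/4)² = (241/4)² = 58081/16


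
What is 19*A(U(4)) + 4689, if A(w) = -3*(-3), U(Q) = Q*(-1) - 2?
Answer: 4860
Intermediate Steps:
U(Q) = -2 - Q (U(Q) = -Q - 2 = -2 - Q)
A(w) = 9
19*A(U(4)) + 4689 = 19*9 + 4689 = 171 + 4689 = 4860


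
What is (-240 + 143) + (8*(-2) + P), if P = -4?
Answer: -117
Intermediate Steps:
(-240 + 143) + (8*(-2) + P) = (-240 + 143) + (8*(-2) - 4) = -97 + (-16 - 4) = -97 - 20 = -117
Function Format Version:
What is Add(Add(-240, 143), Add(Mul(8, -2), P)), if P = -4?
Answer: -117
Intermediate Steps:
Add(Add(-240, 143), Add(Mul(8, -2), P)) = Add(Add(-240, 143), Add(Mul(8, -2), -4)) = Add(-97, Add(-16, -4)) = Add(-97, -20) = -117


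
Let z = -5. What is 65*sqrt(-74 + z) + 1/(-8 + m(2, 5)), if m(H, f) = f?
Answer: -1/3 + 65*I*sqrt(79) ≈ -0.33333 + 577.73*I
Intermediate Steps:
65*sqrt(-74 + z) + 1/(-8 + m(2, 5)) = 65*sqrt(-74 - 5) + 1/(-8 + 5) = 65*sqrt(-79) + 1/(-3) = 65*(I*sqrt(79)) - 1/3 = 65*I*sqrt(79) - 1/3 = -1/3 + 65*I*sqrt(79)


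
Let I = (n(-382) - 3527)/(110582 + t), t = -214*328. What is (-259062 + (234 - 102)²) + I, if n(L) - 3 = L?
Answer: -697125909/2885 ≈ -2.4164e+5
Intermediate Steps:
t = -70192
n(L) = 3 + L
I = -279/2885 (I = ((3 - 382) - 3527)/(110582 - 70192) = (-379 - 3527)/40390 = -3906*1/40390 = -279/2885 ≈ -0.096707)
(-259062 + (234 - 102)²) + I = (-259062 + (234 - 102)²) - 279/2885 = (-259062 + 132²) - 279/2885 = (-259062 + 17424) - 279/2885 = -241638 - 279/2885 = -697125909/2885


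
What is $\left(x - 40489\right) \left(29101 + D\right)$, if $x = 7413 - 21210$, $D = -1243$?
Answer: $-1512299388$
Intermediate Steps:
$x = -13797$
$\left(x - 40489\right) \left(29101 + D\right) = \left(-13797 - 40489\right) \left(29101 - 1243\right) = \left(-54286\right) 27858 = -1512299388$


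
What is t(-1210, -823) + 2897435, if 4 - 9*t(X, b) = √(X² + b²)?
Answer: 26076919/9 - √2141429/9 ≈ 2.8973e+6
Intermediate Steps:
t(X, b) = 4/9 - √(X² + b²)/9
t(-1210, -823) + 2897435 = (4/9 - √((-1210)² + (-823)²)/9) + 2897435 = (4/9 - √(1464100 + 677329)/9) + 2897435 = (4/9 - √2141429/9) + 2897435 = 26076919/9 - √2141429/9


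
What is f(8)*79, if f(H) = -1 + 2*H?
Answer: 1185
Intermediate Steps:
f(8)*79 = (-1 + 2*8)*79 = (-1 + 16)*79 = 15*79 = 1185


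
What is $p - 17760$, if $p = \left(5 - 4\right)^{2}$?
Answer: $-17759$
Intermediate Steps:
$p = 1$ ($p = 1^{2} = 1$)
$p - 17760 = 1 - 17760 = -17759$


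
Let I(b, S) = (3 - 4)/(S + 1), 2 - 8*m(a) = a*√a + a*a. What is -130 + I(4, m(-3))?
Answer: 6*(-65*√3 + 23*I)/(-I + 3*√3) ≈ -130.29 + 1.4846*I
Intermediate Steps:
m(a) = ¼ - a²/8 - a^(3/2)/8 (m(a) = ¼ - (a*√a + a*a)/8 = ¼ - (a^(3/2) + a²)/8 = ¼ - (a² + a^(3/2))/8 = ¼ + (-a²/8 - a^(3/2)/8) = ¼ - a²/8 - a^(3/2)/8)
I(b, S) = -1/(1 + S)
-130 + I(4, m(-3)) = -130 - 1/(1 + (¼ - ⅛*(-3)² - (-3)*I*√3/8)) = -130 - 1/(1 + (¼ - ⅛*9 - (-3)*I*√3/8)) = -130 - 1/(1 + (¼ - 9/8 + 3*I*√3/8)) = -130 - 1/(1 + (-7/8 + 3*I*√3/8)) = -130 - 1/(⅛ + 3*I*√3/8)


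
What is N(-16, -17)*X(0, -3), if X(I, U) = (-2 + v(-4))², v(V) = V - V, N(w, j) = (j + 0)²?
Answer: 1156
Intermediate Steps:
N(w, j) = j²
v(V) = 0
X(I, U) = 4 (X(I, U) = (-2 + 0)² = (-2)² = 4)
N(-16, -17)*X(0, -3) = (-17)²*4 = 289*4 = 1156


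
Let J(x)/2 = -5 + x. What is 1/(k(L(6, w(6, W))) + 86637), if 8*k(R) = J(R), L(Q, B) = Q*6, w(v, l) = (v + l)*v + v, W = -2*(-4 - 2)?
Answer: 4/346579 ≈ 1.1541e-5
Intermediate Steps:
J(x) = -10 + 2*x (J(x) = 2*(-5 + x) = -10 + 2*x)
W = 12 (W = -2*(-6) = 12)
w(v, l) = v + v*(l + v) (w(v, l) = (l + v)*v + v = v*(l + v) + v = v + v*(l + v))
L(Q, B) = 6*Q
k(R) = -5/4 + R/4 (k(R) = (-10 + 2*R)/8 = -5/4 + R/4)
1/(k(L(6, w(6, W))) + 86637) = 1/((-5/4 + (6*6)/4) + 86637) = 1/((-5/4 + (¼)*36) + 86637) = 1/((-5/4 + 9) + 86637) = 1/(31/4 + 86637) = 1/(346579/4) = 4/346579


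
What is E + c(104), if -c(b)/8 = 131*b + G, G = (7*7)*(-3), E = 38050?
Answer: -69766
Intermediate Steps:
G = -147 (G = 49*(-3) = -147)
c(b) = 1176 - 1048*b (c(b) = -8*(131*b - 147) = -8*(-147 + 131*b) = 1176 - 1048*b)
E + c(104) = 38050 + (1176 - 1048*104) = 38050 + (1176 - 108992) = 38050 - 107816 = -69766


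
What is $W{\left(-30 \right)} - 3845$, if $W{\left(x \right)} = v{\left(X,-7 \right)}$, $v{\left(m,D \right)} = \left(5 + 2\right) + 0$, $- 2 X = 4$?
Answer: $-3838$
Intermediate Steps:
$X = -2$ ($X = \left(- \frac{1}{2}\right) 4 = -2$)
$v{\left(m,D \right)} = 7$ ($v{\left(m,D \right)} = 7 + 0 = 7$)
$W{\left(x \right)} = 7$
$W{\left(-30 \right)} - 3845 = 7 - 3845 = -3838$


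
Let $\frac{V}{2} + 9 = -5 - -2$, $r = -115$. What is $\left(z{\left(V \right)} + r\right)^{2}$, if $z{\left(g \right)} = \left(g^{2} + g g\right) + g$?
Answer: $1026169$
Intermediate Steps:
$V = -24$ ($V = -18 + 2 \left(-5 - -2\right) = -18 + 2 \left(-5 + 2\right) = -18 + 2 \left(-3\right) = -18 - 6 = -24$)
$z{\left(g \right)} = g + 2 g^{2}$ ($z{\left(g \right)} = \left(g^{2} + g^{2}\right) + g = 2 g^{2} + g = g + 2 g^{2}$)
$\left(z{\left(V \right)} + r\right)^{2} = \left(- 24 \left(1 + 2 \left(-24\right)\right) - 115\right)^{2} = \left(- 24 \left(1 - 48\right) - 115\right)^{2} = \left(\left(-24\right) \left(-47\right) - 115\right)^{2} = \left(1128 - 115\right)^{2} = 1013^{2} = 1026169$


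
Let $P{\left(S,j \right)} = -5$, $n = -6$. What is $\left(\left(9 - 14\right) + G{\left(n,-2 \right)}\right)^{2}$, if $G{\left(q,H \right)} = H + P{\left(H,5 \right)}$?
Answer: $144$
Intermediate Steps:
$G{\left(q,H \right)} = -5 + H$ ($G{\left(q,H \right)} = H - 5 = -5 + H$)
$\left(\left(9 - 14\right) + G{\left(n,-2 \right)}\right)^{2} = \left(\left(9 - 14\right) - 7\right)^{2} = \left(-5 - 7\right)^{2} = \left(-12\right)^{2} = 144$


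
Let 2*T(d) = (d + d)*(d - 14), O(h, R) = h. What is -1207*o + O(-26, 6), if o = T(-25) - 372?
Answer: -727847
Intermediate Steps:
T(d) = d*(-14 + d) (T(d) = ((d + d)*(d - 14))/2 = ((2*d)*(-14 + d))/2 = (2*d*(-14 + d))/2 = d*(-14 + d))
o = 603 (o = -25*(-14 - 25) - 372 = -25*(-39) - 372 = 975 - 372 = 603)
-1207*o + O(-26, 6) = -1207*603 - 26 = -727821 - 26 = -727847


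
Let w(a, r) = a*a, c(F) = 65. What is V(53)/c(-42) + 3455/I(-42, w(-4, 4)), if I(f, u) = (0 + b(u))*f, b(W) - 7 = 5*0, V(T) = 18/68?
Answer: -1908226/162435 ≈ -11.748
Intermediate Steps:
V(T) = 9/34 (V(T) = 18*(1/68) = 9/34)
b(W) = 7 (b(W) = 7 + 5*0 = 7 + 0 = 7)
w(a, r) = a²
I(f, u) = 7*f (I(f, u) = (0 + 7)*f = 7*f)
V(53)/c(-42) + 3455/I(-42, w(-4, 4)) = (9/34)/65 + 3455/((7*(-42))) = (9/34)*(1/65) + 3455/(-294) = 9/2210 + 3455*(-1/294) = 9/2210 - 3455/294 = -1908226/162435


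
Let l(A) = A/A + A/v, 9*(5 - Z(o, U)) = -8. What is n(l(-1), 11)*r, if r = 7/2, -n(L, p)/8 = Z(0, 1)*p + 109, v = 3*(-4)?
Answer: -43792/9 ≈ -4865.8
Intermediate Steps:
Z(o, U) = 53/9 (Z(o, U) = 5 - 1/9*(-8) = 5 + 8/9 = 53/9)
v = -12
l(A) = 1 - A/12 (l(A) = A/A + A/(-12) = 1 + A*(-1/12) = 1 - A/12)
n(L, p) = -872 - 424*p/9 (n(L, p) = -8*(53*p/9 + 109) = -8*(109 + 53*p/9) = -872 - 424*p/9)
r = 7/2 (r = 7*(1/2) = 7/2 ≈ 3.5000)
n(l(-1), 11)*r = (-872 - 424/9*11)*(7/2) = (-872 - 4664/9)*(7/2) = -12512/9*7/2 = -43792/9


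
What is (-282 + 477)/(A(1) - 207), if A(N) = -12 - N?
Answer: -39/44 ≈ -0.88636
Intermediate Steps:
(-282 + 477)/(A(1) - 207) = (-282 + 477)/((-12 - 1*1) - 207) = 195/((-12 - 1) - 207) = 195/(-13 - 207) = 195/(-220) = 195*(-1/220) = -39/44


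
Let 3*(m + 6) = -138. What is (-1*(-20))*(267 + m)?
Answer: 4300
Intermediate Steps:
m = -52 (m = -6 + (⅓)*(-138) = -6 - 46 = -52)
(-1*(-20))*(267 + m) = (-1*(-20))*(267 - 52) = 20*215 = 4300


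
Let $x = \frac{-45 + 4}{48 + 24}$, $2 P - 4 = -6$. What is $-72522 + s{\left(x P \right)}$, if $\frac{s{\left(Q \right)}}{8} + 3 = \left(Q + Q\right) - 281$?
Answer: $- \frac{673064}{9} \approx -74785.0$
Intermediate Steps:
$P = -1$ ($P = 2 + \frac{1}{2} \left(-6\right) = 2 - 3 = -1$)
$x = - \frac{41}{72} \approx -0.56944$
$s{\left(Q \right)} = -2272 + 16 Q$ ($s{\left(Q \right)} = -24 + 8 \left(\left(Q + Q\right) - 281\right) = -24 + 8 \left(2 Q - 281\right) = -24 + 8 \left(-281 + 2 Q\right) = -24 + \left(-2248 + 16 Q\right) = -2272 + 16 Q$)
$-72522 + s{\left(x P \right)} = -72522 - \left(2272 - 16 \left(\left(- \frac{41}{72}\right) \left(-1\right)\right)\right) = -72522 + \left(-2272 + 16 \cdot \frac{41}{72}\right) = -72522 + \left(-2272 + \frac{82}{9}\right) = -72522 - \frac{20366}{9} = - \frac{673064}{9}$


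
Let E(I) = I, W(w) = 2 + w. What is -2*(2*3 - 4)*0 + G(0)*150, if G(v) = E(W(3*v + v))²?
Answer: 600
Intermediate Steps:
G(v) = (2 + 4*v)² (G(v) = (2 + (3*v + v))² = (2 + 4*v)²)
-2*(2*3 - 4)*0 + G(0)*150 = -2*(2*3 - 4)*0 + (4*(1 + 2*0)²)*150 = -2*(6 - 4)*0 + (4*(1 + 0)²)*150 = -2*2*0 + (4*1²)*150 = -4*0 + (4*1)*150 = 0 + 4*150 = 0 + 600 = 600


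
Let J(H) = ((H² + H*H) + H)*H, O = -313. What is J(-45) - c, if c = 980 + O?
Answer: -180892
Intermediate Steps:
J(H) = H*(H + 2*H²) (J(H) = ((H² + H²) + H)*H = (2*H² + H)*H = (H + 2*H²)*H = H*(H + 2*H²))
c = 667 (c = 980 - 313 = 667)
J(-45) - c = (-45)²*(1 + 2*(-45)) - 1*667 = 2025*(1 - 90) - 667 = 2025*(-89) - 667 = -180225 - 667 = -180892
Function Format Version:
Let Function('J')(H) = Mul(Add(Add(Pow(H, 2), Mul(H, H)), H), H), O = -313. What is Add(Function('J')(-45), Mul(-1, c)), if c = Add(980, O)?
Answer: -180892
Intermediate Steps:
Function('J')(H) = Mul(H, Add(H, Mul(2, Pow(H, 2)))) (Function('J')(H) = Mul(Add(Add(Pow(H, 2), Pow(H, 2)), H), H) = Mul(Add(Mul(2, Pow(H, 2)), H), H) = Mul(Add(H, Mul(2, Pow(H, 2))), H) = Mul(H, Add(H, Mul(2, Pow(H, 2)))))
c = 667 (c = Add(980, -313) = 667)
Add(Function('J')(-45), Mul(-1, c)) = Add(Mul(Pow(-45, 2), Add(1, Mul(2, -45))), Mul(-1, 667)) = Add(Mul(2025, Add(1, -90)), -667) = Add(Mul(2025, -89), -667) = Add(-180225, -667) = -180892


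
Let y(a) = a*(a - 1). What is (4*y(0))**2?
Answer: 0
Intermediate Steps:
y(a) = a*(-1 + a)
(4*y(0))**2 = (4*(0*(-1 + 0)))**2 = (4*(0*(-1)))**2 = (4*0)**2 = 0**2 = 0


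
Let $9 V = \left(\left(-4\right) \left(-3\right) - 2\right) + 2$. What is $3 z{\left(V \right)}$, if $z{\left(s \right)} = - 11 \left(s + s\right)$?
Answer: $-88$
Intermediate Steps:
$V = \frac{4}{3}$ ($V = \frac{\left(\left(-4\right) \left(-3\right) - 2\right) + 2}{9} = \frac{\left(12 - 2\right) + 2}{9} = \frac{10 + 2}{9} = \frac{1}{9} \cdot 12 = \frac{4}{3} \approx 1.3333$)
$z{\left(s \right)} = - 22 s$ ($z{\left(s \right)} = - 11 \cdot 2 s = - 22 s$)
$3 z{\left(V \right)} = 3 \left(\left(-22\right) \frac{4}{3}\right) = 3 \left(- \frac{88}{3}\right) = -88$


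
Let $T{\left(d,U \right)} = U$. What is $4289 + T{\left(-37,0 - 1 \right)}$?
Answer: $4288$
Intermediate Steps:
$4289 + T{\left(-37,0 - 1 \right)} = 4289 + \left(0 - 1\right) = 4289 - 1 = 4288$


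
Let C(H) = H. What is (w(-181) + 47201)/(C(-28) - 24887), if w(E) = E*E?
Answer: -26654/8305 ≈ -3.2094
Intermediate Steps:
w(E) = E**2
(w(-181) + 47201)/(C(-28) - 24887) = ((-181)**2 + 47201)/(-28 - 24887) = (32761 + 47201)/(-24915) = 79962*(-1/24915) = -26654/8305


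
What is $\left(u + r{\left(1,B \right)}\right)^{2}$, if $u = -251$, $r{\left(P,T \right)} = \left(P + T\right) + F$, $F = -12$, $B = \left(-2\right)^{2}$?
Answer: $66564$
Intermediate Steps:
$B = 4$
$r{\left(P,T \right)} = -12 + P + T$ ($r{\left(P,T \right)} = \left(P + T\right) - 12 = -12 + P + T$)
$\left(u + r{\left(1,B \right)}\right)^{2} = \left(-251 + \left(-12 + 1 + 4\right)\right)^{2} = \left(-251 - 7\right)^{2} = \left(-258\right)^{2} = 66564$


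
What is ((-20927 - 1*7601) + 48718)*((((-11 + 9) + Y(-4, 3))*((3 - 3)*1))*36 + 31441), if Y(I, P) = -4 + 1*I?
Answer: 634793790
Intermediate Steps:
Y(I, P) = -4 + I
((-20927 - 1*7601) + 48718)*((((-11 + 9) + Y(-4, 3))*((3 - 3)*1))*36 + 31441) = ((-20927 - 1*7601) + 48718)*((((-11 + 9) + (-4 - 4))*((3 - 3)*1))*36 + 31441) = ((-20927 - 7601) + 48718)*(((-2 - 8)*(0*1))*36 + 31441) = (-28528 + 48718)*(-10*0*36 + 31441) = 20190*(0*36 + 31441) = 20190*(0 + 31441) = 20190*31441 = 634793790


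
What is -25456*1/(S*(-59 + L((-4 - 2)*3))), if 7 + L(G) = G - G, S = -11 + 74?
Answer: 12728/2079 ≈ 6.1222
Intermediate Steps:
S = 63
L(G) = -7 (L(G) = -7 + (G - G) = -7 + 0 = -7)
-25456*1/(S*(-59 + L((-4 - 2)*3))) = -25456*1/(63*(-59 - 7)) = -25456/((-66*63)) = -25456/(-4158) = -25456*(-1/4158) = 12728/2079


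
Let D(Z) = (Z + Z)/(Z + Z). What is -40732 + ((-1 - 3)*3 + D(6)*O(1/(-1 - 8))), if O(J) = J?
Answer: -366697/9 ≈ -40744.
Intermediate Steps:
D(Z) = 1 (D(Z) = (2*Z)/((2*Z)) = (2*Z)*(1/(2*Z)) = 1)
-40732 + ((-1 - 3)*3 + D(6)*O(1/(-1 - 8))) = -40732 + ((-1 - 3)*3 + 1/(-1 - 8)) = -40732 + (-4*3 + 1/(-9)) = -40732 + (-12 + 1*(-⅑)) = -40732 + (-12 - ⅑) = -40732 - 109/9 = -366697/9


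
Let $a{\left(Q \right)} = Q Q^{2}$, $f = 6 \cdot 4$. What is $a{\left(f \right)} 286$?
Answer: $3953664$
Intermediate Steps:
$f = 24$
$a{\left(Q \right)} = Q^{3}$
$a{\left(f \right)} 286 = 24^{3} \cdot 286 = 13824 \cdot 286 = 3953664$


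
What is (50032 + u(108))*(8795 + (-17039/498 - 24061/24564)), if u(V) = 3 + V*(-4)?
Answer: 295296526872011/679604 ≈ 4.3451e+8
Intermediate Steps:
u(V) = 3 - 4*V
(50032 + u(108))*(8795 + (-17039/498 - 24061/24564)) = (50032 + (3 - 4*108))*(8795 + (-17039/498 - 24061/24564)) = (50032 + (3 - 432))*(8795 + (-17039*1/498 - 24061*1/24564)) = (50032 - 429)*(8795 + (-17039/498 - 24061/24564)) = 49603*(8795 - 23918243/679604) = 49603*(5953198937/679604) = 295296526872011/679604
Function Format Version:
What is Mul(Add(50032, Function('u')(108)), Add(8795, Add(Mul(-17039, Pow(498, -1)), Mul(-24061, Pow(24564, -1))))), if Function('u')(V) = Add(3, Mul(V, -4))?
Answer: Rational(295296526872011, 679604) ≈ 4.3451e+8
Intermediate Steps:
Function('u')(V) = Add(3, Mul(-4, V))
Mul(Add(50032, Function('u')(108)), Add(8795, Add(Mul(-17039, Pow(498, -1)), Mul(-24061, Pow(24564, -1))))) = Mul(Add(50032, Add(3, Mul(-4, 108))), Add(8795, Add(Mul(-17039, Pow(498, -1)), Mul(-24061, Pow(24564, -1))))) = Mul(Add(50032, Add(3, -432)), Add(8795, Add(Mul(-17039, Rational(1, 498)), Mul(-24061, Rational(1, 24564))))) = Mul(Add(50032, -429), Add(8795, Add(Rational(-17039, 498), Rational(-24061, 24564)))) = Mul(49603, Add(8795, Rational(-23918243, 679604))) = Mul(49603, Rational(5953198937, 679604)) = Rational(295296526872011, 679604)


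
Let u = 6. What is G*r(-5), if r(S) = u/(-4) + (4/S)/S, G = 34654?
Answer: -1160909/25 ≈ -46436.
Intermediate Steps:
r(S) = -3/2 + 4/S**2 (r(S) = 6/(-4) + (4/S)/S = 6*(-1/4) + 4/S**2 = -3/2 + 4/S**2)
G*r(-5) = 34654*(-3/2 + 4/(-5)**2) = 34654*(-3/2 + 4*(1/25)) = 34654*(-3/2 + 4/25) = 34654*(-67/50) = -1160909/25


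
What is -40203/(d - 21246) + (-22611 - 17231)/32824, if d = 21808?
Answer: -30500329/419252 ≈ -72.749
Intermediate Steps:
-40203/(d - 21246) + (-22611 - 17231)/32824 = -40203/(21808 - 21246) + (-22611 - 17231)/32824 = -40203/562 - 39842*1/32824 = -40203*1/562 - 1811/1492 = -40203/562 - 1811/1492 = -30500329/419252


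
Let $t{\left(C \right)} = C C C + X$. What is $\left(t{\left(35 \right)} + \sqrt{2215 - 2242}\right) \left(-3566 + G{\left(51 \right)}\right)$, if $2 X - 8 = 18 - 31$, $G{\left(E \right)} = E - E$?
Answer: $-152883335 - 10698 i \sqrt{3} \approx -1.5288 \cdot 10^{8} - 18529.0 i$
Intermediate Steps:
$G{\left(E \right)} = 0$
$X = - \frac{5}{2}$ ($X = 4 + \frac{18 - 31}{2} = 4 + \frac{1}{2} \left(-13\right) = 4 - \frac{13}{2} = - \frac{5}{2} \approx -2.5$)
$t{\left(C \right)} = - \frac{5}{2} + C^{3}$ ($t{\left(C \right)} = C C C - \frac{5}{2} = C^{2} C - \frac{5}{2} = C^{3} - \frac{5}{2} = - \frac{5}{2} + C^{3}$)
$\left(t{\left(35 \right)} + \sqrt{2215 - 2242}\right) \left(-3566 + G{\left(51 \right)}\right) = \left(\left(- \frac{5}{2} + 35^{3}\right) + \sqrt{2215 - 2242}\right) \left(-3566 + 0\right) = \left(\left(- \frac{5}{2} + 42875\right) + \sqrt{-27}\right) \left(-3566\right) = \left(\frac{85745}{2} + 3 i \sqrt{3}\right) \left(-3566\right) = -152883335 - 10698 i \sqrt{3}$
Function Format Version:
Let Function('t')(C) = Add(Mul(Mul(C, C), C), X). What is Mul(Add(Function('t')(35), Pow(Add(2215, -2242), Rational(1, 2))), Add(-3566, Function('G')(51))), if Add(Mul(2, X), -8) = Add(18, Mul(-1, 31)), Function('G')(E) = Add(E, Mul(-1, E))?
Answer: Add(-152883335, Mul(-10698, I, Pow(3, Rational(1, 2)))) ≈ Add(-1.5288e+8, Mul(-18529., I))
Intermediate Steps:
Function('G')(E) = 0
X = Rational(-5, 2) (X = Add(4, Mul(Rational(1, 2), Add(18, Mul(-1, 31)))) = Add(4, Mul(Rational(1, 2), Add(18, -31))) = Add(4, Mul(Rational(1, 2), -13)) = Add(4, Rational(-13, 2)) = Rational(-5, 2) ≈ -2.5000)
Function('t')(C) = Add(Rational(-5, 2), Pow(C, 3)) (Function('t')(C) = Add(Mul(Mul(C, C), C), Rational(-5, 2)) = Add(Mul(Pow(C, 2), C), Rational(-5, 2)) = Add(Pow(C, 3), Rational(-5, 2)) = Add(Rational(-5, 2), Pow(C, 3)))
Mul(Add(Function('t')(35), Pow(Add(2215, -2242), Rational(1, 2))), Add(-3566, Function('G')(51))) = Mul(Add(Add(Rational(-5, 2), Pow(35, 3)), Pow(Add(2215, -2242), Rational(1, 2))), Add(-3566, 0)) = Mul(Add(Add(Rational(-5, 2), 42875), Pow(-27, Rational(1, 2))), -3566) = Mul(Add(Rational(85745, 2), Mul(3, I, Pow(3, Rational(1, 2)))), -3566) = Add(-152883335, Mul(-10698, I, Pow(3, Rational(1, 2))))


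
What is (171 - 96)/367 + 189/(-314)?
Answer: -45813/115238 ≈ -0.39755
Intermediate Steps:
(171 - 96)/367 + 189/(-314) = 75*(1/367) + 189*(-1/314) = 75/367 - 189/314 = -45813/115238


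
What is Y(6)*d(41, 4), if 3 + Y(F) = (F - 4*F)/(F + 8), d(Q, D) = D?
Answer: -120/7 ≈ -17.143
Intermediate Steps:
Y(F) = -3 - 3*F/(8 + F) (Y(F) = -3 + (F - 4*F)/(F + 8) = -3 + (-3*F)/(8 + F) = -3 - 3*F/(8 + F))
Y(6)*d(41, 4) = (6*(-4 - 1*6)/(8 + 6))*4 = (6*(-4 - 6)/14)*4 = (6*(1/14)*(-10))*4 = -30/7*4 = -120/7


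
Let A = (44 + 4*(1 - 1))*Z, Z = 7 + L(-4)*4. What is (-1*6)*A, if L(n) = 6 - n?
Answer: -12408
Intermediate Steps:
Z = 47 (Z = 7 + (6 - 1*(-4))*4 = 7 + (6 + 4)*4 = 7 + 10*4 = 7 + 40 = 47)
A = 2068 (A = (44 + 4*(1 - 1))*47 = (44 + 4*0)*47 = (44 + 0)*47 = 44*47 = 2068)
(-1*6)*A = -1*6*2068 = -6*2068 = -12408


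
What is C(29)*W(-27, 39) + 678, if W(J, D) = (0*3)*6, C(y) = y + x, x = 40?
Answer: 678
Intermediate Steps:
C(y) = 40 + y (C(y) = y + 40 = 40 + y)
W(J, D) = 0 (W(J, D) = 0*6 = 0)
C(29)*W(-27, 39) + 678 = (40 + 29)*0 + 678 = 69*0 + 678 = 0 + 678 = 678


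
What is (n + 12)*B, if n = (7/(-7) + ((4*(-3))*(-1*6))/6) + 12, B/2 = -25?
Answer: -1750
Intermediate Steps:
B = -50 (B = 2*(-25) = -50)
n = 23 (n = (7*(-⅐) - 12*(-6)*(⅙)) + 12 = (-1 + 72*(⅙)) + 12 = (-1 + 12) + 12 = 11 + 12 = 23)
(n + 12)*B = (23 + 12)*(-50) = 35*(-50) = -1750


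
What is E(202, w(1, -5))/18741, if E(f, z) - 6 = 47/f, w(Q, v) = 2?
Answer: 1259/3785682 ≈ 0.00033257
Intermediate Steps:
E(f, z) = 6 + 47/f
E(202, w(1, -5))/18741 = (6 + 47/202)/18741 = (6 + 47*(1/202))*(1/18741) = (6 + 47/202)*(1/18741) = (1259/202)*(1/18741) = 1259/3785682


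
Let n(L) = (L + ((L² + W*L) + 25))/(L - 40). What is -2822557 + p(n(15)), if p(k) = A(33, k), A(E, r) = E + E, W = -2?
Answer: -2822491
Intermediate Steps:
A(E, r) = 2*E
n(L) = (25 + L² - L)/(-40 + L) (n(L) = (L + ((L² - 2*L) + 25))/(L - 40) = (L + (25 + L² - 2*L))/(-40 + L) = (25 + L² - L)/(-40 + L))
p(k) = 66 (p(k) = 2*33 = 66)
-2822557 + p(n(15)) = -2822557 + 66 = -2822491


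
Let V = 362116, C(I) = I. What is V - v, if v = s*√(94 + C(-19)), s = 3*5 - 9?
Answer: 362116 - 30*√3 ≈ 3.6206e+5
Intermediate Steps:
s = 6 (s = 15 - 9 = 6)
v = 30*√3 (v = 6*√(94 - 19) = 6*√75 = 6*(5*√3) = 30*√3 ≈ 51.962)
V - v = 362116 - 30*√3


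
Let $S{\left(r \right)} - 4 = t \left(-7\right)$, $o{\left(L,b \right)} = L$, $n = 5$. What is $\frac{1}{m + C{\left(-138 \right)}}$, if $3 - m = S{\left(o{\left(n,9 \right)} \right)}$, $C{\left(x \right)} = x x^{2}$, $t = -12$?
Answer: $- \frac{1}{2628157} \approx -3.8049 \cdot 10^{-7}$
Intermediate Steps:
$C{\left(x \right)} = x^{3}$
$S{\left(r \right)} = 88$ ($S{\left(r \right)} = 4 - -84 = 4 + 84 = 88$)
$m = -85$ ($m = 3 - 88 = -85$)
$\frac{1}{m + C{\left(-138 \right)}} = \frac{1}{-85 + \left(-138\right)^{3}} = \frac{1}{-85 - 2628072} = \frac{1}{-2628157} = - \frac{1}{2628157}$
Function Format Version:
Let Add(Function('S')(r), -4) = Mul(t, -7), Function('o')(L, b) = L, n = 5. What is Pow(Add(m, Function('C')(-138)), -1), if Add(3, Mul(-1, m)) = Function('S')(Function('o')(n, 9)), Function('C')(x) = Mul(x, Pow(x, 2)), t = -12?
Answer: Rational(-1, 2628157) ≈ -3.8049e-7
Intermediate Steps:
Function('C')(x) = Pow(x, 3)
Function('S')(r) = 88 (Function('S')(r) = Add(4, Mul(-12, -7)) = Add(4, 84) = 88)
m = -85 (m = Add(3, Mul(-1, 88)) = Add(3, -88) = -85)
Pow(Add(m, Function('C')(-138)), -1) = Pow(Add(-85, Pow(-138, 3)), -1) = Pow(Add(-85, -2628072), -1) = Pow(-2628157, -1) = Rational(-1, 2628157)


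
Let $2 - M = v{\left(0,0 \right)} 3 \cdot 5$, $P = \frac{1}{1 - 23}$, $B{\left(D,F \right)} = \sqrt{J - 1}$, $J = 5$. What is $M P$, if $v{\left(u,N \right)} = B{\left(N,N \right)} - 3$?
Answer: $- \frac{17}{22} \approx -0.77273$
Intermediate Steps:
$B{\left(D,F \right)} = 2$ ($B{\left(D,F \right)} = \sqrt{5 - 1} = \sqrt{4} = 2$)
$P = - \frac{1}{22}$ ($P = \frac{1}{-22} = - \frac{1}{22} \approx -0.045455$)
$v{\left(u,N \right)} = -1$ ($v{\left(u,N \right)} = 2 - 3 = -1$)
$M = 17$ ($M = 2 - \left(-1\right) 3 \cdot 5 = 2 - \left(-3\right) 5 = 2 - -15 = 2 + 15 = 17$)
$M P = 17 \left(- \frac{1}{22}\right) = - \frac{17}{22}$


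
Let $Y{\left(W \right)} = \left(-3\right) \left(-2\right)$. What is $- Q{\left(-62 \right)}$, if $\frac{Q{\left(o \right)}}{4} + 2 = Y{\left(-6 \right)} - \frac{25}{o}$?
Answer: $- \frac{546}{31} \approx -17.613$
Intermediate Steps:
$Y{\left(W \right)} = 6$
$Q{\left(o \right)} = 16 - \frac{100}{o}$ ($Q{\left(o \right)} = -8 + 4 \left(6 - \frac{25}{o}\right) = -8 + \left(24 - \frac{100}{o}\right) = 16 - \frac{100}{o}$)
$- Q{\left(-62 \right)} = - (16 - \frac{100}{-62}) = - (16 - - \frac{50}{31}) = - (16 + \frac{50}{31}) = \left(-1\right) \frac{546}{31} = - \frac{546}{31}$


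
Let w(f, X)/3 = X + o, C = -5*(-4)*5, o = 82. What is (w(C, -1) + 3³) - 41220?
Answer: -40950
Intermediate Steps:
C = 100 (C = 20*5 = 100)
w(f, X) = 246 + 3*X (w(f, X) = 3*(X + 82) = 3*(82 + X) = 246 + 3*X)
(w(C, -1) + 3³) - 41220 = ((246 + 3*(-1)) + 3³) - 41220 = ((246 - 3) + 27) - 41220 = (243 + 27) - 41220 = 270 - 41220 = -40950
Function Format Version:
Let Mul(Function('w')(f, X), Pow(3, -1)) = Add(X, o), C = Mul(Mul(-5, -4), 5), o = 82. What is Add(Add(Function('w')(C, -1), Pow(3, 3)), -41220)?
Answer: -40950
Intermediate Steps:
C = 100 (C = Mul(20, 5) = 100)
Function('w')(f, X) = Add(246, Mul(3, X)) (Function('w')(f, X) = Mul(3, Add(X, 82)) = Mul(3, Add(82, X)) = Add(246, Mul(3, X)))
Add(Add(Function('w')(C, -1), Pow(3, 3)), -41220) = Add(Add(Add(246, Mul(3, -1)), Pow(3, 3)), -41220) = Add(Add(Add(246, -3), 27), -41220) = Add(Add(243, 27), -41220) = Add(270, -41220) = -40950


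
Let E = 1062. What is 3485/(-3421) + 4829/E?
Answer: 12818939/3633102 ≈ 3.5284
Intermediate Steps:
3485/(-3421) + 4829/E = 3485/(-3421) + 4829/1062 = 3485*(-1/3421) + 4829*(1/1062) = -3485/3421 + 4829/1062 = 12818939/3633102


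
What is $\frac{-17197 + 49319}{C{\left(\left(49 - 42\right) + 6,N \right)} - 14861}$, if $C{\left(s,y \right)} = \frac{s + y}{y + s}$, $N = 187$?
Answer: $- \frac{16061}{7430} \approx -2.1616$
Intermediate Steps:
$C{\left(s,y \right)} = 1$ ($C{\left(s,y \right)} = \frac{s + y}{s + y} = 1$)
$\frac{-17197 + 49319}{C{\left(\left(49 - 42\right) + 6,N \right)} - 14861} = \frac{-17197 + 49319}{1 - 14861} = \frac{32122}{-14860} = 32122 \left(- \frac{1}{14860}\right) = - \frac{16061}{7430}$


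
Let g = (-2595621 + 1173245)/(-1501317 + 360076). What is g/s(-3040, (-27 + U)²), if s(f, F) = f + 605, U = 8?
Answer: -1422376/2778921835 ≈ -0.00051184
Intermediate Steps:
s(f, F) = 605 + f
g = 1422376/1141241 (g = -1422376/(-1141241) = -1422376*(-1/1141241) = 1422376/1141241 ≈ 1.2463)
g/s(-3040, (-27 + U)²) = 1422376/(1141241*(605 - 3040)) = (1422376/1141241)/(-2435) = (1422376/1141241)*(-1/2435) = -1422376/2778921835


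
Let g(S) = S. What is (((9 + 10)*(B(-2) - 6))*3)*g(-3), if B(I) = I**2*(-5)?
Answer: 4446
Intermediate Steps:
B(I) = -5*I**2
(((9 + 10)*(B(-2) - 6))*3)*g(-3) = (((9 + 10)*(-5*(-2)**2 - 6))*3)*(-3) = ((19*(-5*4 - 6))*3)*(-3) = ((19*(-20 - 6))*3)*(-3) = ((19*(-26))*3)*(-3) = -494*3*(-3) = -1482*(-3) = 4446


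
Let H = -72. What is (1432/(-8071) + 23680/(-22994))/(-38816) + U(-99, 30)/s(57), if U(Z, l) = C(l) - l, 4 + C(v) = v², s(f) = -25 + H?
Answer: -389896242574613/43672133122828 ≈ -8.9278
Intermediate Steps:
s(f) = -97 (s(f) = -25 - 72 = -97)
C(v) = -4 + v²
U(Z, l) = -4 + l² - l (U(Z, l) = (-4 + l²) - l = -4 + l² - l)
(1432/(-8071) + 23680/(-22994))/(-38816) + U(-99, 30)/s(57) = (1432/(-8071) + 23680/(-22994))/(-38816) + (-4 + 30² - 1*30)/(-97) = (1432*(-1/8071) + 23680*(-1/22994))*(-1/38816) + (-4 + 900 - 30)*(-1/97) = (-1432/8071 - 11840/11497)*(-1/38816) + 866*(-1/97) = -112024344/92792287*(-1/38816) - 866/97 = 14003043/450228176524 - 866/97 = -389896242574613/43672133122828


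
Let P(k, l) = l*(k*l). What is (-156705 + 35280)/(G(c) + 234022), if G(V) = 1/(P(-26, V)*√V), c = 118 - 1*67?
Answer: -6627692875231621182600/12773530508935181819183 - 8211487050*√51/12773530508935181819183 ≈ -0.51886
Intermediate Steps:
c = 51 (c = 118 - 67 = 51)
P(k, l) = k*l²
G(V) = -1/(26*V^(5/2)) (G(V) = 1/((-26*V²)*√V) = 1/(-26*V^(5/2)) = -1/(26*V^(5/2)))
(-156705 + 35280)/(G(c) + 234022) = (-156705 + 35280)/(-√51/3448926 + 234022) = -121425/(-√51/3448926 + 234022) = -121425/(234022 - √51/3448926)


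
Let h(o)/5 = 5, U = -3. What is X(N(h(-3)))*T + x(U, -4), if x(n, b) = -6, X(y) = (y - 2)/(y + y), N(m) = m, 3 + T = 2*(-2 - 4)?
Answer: -129/10 ≈ -12.900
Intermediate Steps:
h(o) = 25 (h(o) = 5*5 = 25)
T = -15 (T = -3 + 2*(-2 - 4) = -3 + 2*(-6) = -3 - 12 = -15)
X(y) = (-2 + y)/(2*y) (X(y) = (-2 + y)/((2*y)) = (-2 + y)*(1/(2*y)) = (-2 + y)/(2*y))
X(N(h(-3)))*T + x(U, -4) = ((½)*(-2 + 25)/25)*(-15) - 6 = ((½)*(1/25)*23)*(-15) - 6 = (23/50)*(-15) - 6 = -69/10 - 6 = -129/10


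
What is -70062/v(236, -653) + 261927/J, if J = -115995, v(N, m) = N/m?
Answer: 884460968133/4562470 ≈ 1.9386e+5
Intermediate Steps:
-70062/v(236, -653) + 261927/J = -70062/(236/(-653)) + 261927/(-115995) = -70062/(236*(-1/653)) + 261927*(-1/115995) = -70062/(-236/653) - 87309/38665 = -70062*(-653/236) - 87309/38665 = 22875243/118 - 87309/38665 = 884460968133/4562470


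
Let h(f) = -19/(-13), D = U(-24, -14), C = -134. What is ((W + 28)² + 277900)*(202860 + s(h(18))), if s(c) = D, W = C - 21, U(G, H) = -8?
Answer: 59644370708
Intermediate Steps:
D = -8
h(f) = 19/13 (h(f) = -19*(-1/13) = 19/13)
W = -155 (W = -134 - 21 = -155)
s(c) = -8
((W + 28)² + 277900)*(202860 + s(h(18))) = ((-155 + 28)² + 277900)*(202860 - 8) = ((-127)² + 277900)*202852 = (16129 + 277900)*202852 = 294029*202852 = 59644370708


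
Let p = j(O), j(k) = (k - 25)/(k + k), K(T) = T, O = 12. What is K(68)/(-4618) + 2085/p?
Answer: -115542802/30017 ≈ -3849.2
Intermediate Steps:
j(k) = (-25 + k)/(2*k) (j(k) = (-25 + k)/((2*k)) = (-25 + k)*(1/(2*k)) = (-25 + k)/(2*k))
p = -13/24 (p = (½)*(-25 + 12)/12 = (½)*(1/12)*(-13) = -13/24 ≈ -0.54167)
K(68)/(-4618) + 2085/p = 68/(-4618) + 2085/(-13/24) = 68*(-1/4618) + 2085*(-24/13) = -34/2309 - 50040/13 = -115542802/30017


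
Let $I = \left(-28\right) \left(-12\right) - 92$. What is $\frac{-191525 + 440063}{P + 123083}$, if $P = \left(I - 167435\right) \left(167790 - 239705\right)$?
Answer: $\frac{124269}{6011831924} \approx 2.0671 \cdot 10^{-5}$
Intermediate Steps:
$I = 244$ ($I = 336 - 92 = 244$)
$P = 12023540765$ ($P = \left(244 - 167435\right) \left(167790 - 239705\right) = \left(-167191\right) \left(-71915\right) = 12023540765$)
$\frac{-191525 + 440063}{P + 123083} = \frac{-191525 + 440063}{12023540765 + 123083} = \frac{248538}{12023663848} = 248538 \cdot \frac{1}{12023663848} = \frac{124269}{6011831924}$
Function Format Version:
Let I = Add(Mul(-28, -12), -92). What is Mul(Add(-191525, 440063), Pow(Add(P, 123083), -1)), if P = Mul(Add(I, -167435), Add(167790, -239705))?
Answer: Rational(124269, 6011831924) ≈ 2.0671e-5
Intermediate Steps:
I = 244 (I = Add(336, -92) = 244)
P = 12023540765 (P = Mul(Add(244, -167435), Add(167790, -239705)) = Mul(-167191, -71915) = 12023540765)
Mul(Add(-191525, 440063), Pow(Add(P, 123083), -1)) = Mul(Add(-191525, 440063), Pow(Add(12023540765, 123083), -1)) = Mul(248538, Pow(12023663848, -1)) = Mul(248538, Rational(1, 12023663848)) = Rational(124269, 6011831924)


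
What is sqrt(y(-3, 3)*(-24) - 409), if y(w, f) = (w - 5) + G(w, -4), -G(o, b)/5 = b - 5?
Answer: I*sqrt(1297) ≈ 36.014*I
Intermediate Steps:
G(o, b) = 25 - 5*b (G(o, b) = -5*(b - 5) = -5*(-5 + b) = 25 - 5*b)
y(w, f) = 40 + w (y(w, f) = (w - 5) + (25 - 5*(-4)) = (-5 + w) + (25 + 20) = (-5 + w) + 45 = 40 + w)
sqrt(y(-3, 3)*(-24) - 409) = sqrt((40 - 3)*(-24) - 409) = sqrt(37*(-24) - 409) = sqrt(-888 - 409) = sqrt(-1297) = I*sqrt(1297)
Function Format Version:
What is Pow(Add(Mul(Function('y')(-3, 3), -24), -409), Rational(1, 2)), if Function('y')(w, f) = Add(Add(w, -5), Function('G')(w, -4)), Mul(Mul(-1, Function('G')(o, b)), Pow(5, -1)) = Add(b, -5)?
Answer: Mul(I, Pow(1297, Rational(1, 2))) ≈ Mul(36.014, I)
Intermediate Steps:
Function('G')(o, b) = Add(25, Mul(-5, b)) (Function('G')(o, b) = Mul(-5, Add(b, -5)) = Mul(-5, Add(-5, b)) = Add(25, Mul(-5, b)))
Function('y')(w, f) = Add(40, w) (Function('y')(w, f) = Add(Add(w, -5), Add(25, Mul(-5, -4))) = Add(Add(-5, w), Add(25, 20)) = Add(Add(-5, w), 45) = Add(40, w))
Pow(Add(Mul(Function('y')(-3, 3), -24), -409), Rational(1, 2)) = Pow(Add(Mul(Add(40, -3), -24), -409), Rational(1, 2)) = Pow(Add(Mul(37, -24), -409), Rational(1, 2)) = Pow(Add(-888, -409), Rational(1, 2)) = Pow(-1297, Rational(1, 2)) = Mul(I, Pow(1297, Rational(1, 2)))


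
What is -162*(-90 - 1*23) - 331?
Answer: 17975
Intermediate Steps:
-162*(-90 - 1*23) - 331 = -162*(-90 - 23) - 331 = -162*(-113) - 331 = 18306 - 331 = 17975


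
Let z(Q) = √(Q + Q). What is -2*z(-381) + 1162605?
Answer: 1162605 - 2*I*√762 ≈ 1.1626e+6 - 55.209*I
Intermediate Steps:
z(Q) = √2*√Q (z(Q) = √(2*Q) = √2*√Q)
-2*z(-381) + 1162605 = -2*√2*√(-381) + 1162605 = -2*√2*I*√381 + 1162605 = -2*I*√762 + 1162605 = 1162605 - 2*I*√762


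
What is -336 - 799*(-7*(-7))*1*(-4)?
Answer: 156268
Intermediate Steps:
-336 - 799*(-7*(-7))*1*(-4) = -336 - 39151*(-4) = -336 - 799*(-196) = -336 + 156604 = 156268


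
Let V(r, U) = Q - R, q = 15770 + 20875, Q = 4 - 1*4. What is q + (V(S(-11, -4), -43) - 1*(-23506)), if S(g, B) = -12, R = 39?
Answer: 60112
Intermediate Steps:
Q = 0 (Q = 4 - 4 = 0)
q = 36645
V(r, U) = -39 (V(r, U) = 0 - 1*39 = 0 - 39 = -39)
q + (V(S(-11, -4), -43) - 1*(-23506)) = 36645 + (-39 - 1*(-23506)) = 36645 + (-39 + 23506) = 36645 + 23467 = 60112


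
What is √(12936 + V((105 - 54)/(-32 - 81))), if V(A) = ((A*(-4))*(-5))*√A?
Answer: 2*√(41294946 - 255*I*√5763)/113 ≈ 113.74 - 0.026659*I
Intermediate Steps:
V(A) = 20*A^(3/2) (V(A) = (-4*A*(-5))*√A = (20*A)*√A = 20*A^(3/2))
√(12936 + V((105 - 54)/(-32 - 81))) = √(12936 + 20*((105 - 54)/(-32 - 81))^(3/2)) = √(12936 + 20*(51/(-113))^(3/2)) = √(12936 + 20*(51*(-1/113))^(3/2)) = √(12936 + 20*(-51/113)^(3/2)) = √(12936 + 20*(-51*I*√5763/12769)) = √(12936 - 1020*I*√5763/12769)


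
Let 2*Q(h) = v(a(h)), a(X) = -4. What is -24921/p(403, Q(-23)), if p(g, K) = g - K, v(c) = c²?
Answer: -24921/395 ≈ -63.091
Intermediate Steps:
Q(h) = 8 (Q(h) = (½)*(-4)² = (½)*16 = 8)
-24921/p(403, Q(-23)) = -24921/(403 - 1*8) = -24921/(403 - 8) = -24921/395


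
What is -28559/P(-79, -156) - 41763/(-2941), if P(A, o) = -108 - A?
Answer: 85203146/85289 ≈ 998.99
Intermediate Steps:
-28559/P(-79, -156) - 41763/(-2941) = -28559/(-108 - 1*(-79)) - 41763/(-2941) = -28559/(-108 + 79) - 41763*(-1/2941) = -28559/(-29) + 41763/2941 = -28559*(-1/29) + 41763/2941 = 28559/29 + 41763/2941 = 85203146/85289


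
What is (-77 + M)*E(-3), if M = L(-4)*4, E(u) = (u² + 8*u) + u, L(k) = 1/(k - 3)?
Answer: 9774/7 ≈ 1396.3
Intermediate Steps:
L(k) = 1/(-3 + k)
E(u) = u² + 9*u
M = -4/7 (M = 4/(-3 - 4) = 4/(-7) = -⅐*4 = -4/7 ≈ -0.57143)
(-77 + M)*E(-3) = (-77 - 4/7)*(-3*(9 - 3)) = -(-1629)*6/7 = -543/7*(-18) = 9774/7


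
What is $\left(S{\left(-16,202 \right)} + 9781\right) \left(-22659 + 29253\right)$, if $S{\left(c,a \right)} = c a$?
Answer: $43184106$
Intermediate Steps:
$S{\left(c,a \right)} = a c$
$\left(S{\left(-16,202 \right)} + 9781\right) \left(-22659 + 29253\right) = \left(202 \left(-16\right) + 9781\right) \left(-22659 + 29253\right) = \left(-3232 + 9781\right) 6594 = 6549 \cdot 6594 = 43184106$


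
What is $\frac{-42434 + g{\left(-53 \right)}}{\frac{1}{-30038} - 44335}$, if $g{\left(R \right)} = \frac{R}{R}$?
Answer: $\frac{1274602454}{1331734731} \approx 0.9571$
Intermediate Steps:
$g{\left(R \right)} = 1$
$\frac{-42434 + g{\left(-53 \right)}}{\frac{1}{-30038} - 44335} = \frac{-42434 + 1}{\frac{1}{-30038} - 44335} = - \frac{42433}{- \frac{1}{30038} - 44335} = - \frac{42433}{- \frac{1331734731}{30038}} = \left(-42433\right) \left(- \frac{30038}{1331734731}\right) = \frac{1274602454}{1331734731}$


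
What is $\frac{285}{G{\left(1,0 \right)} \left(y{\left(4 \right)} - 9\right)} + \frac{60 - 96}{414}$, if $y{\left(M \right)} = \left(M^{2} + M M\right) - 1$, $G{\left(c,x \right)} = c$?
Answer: $\frac{6511}{506} \approx 12.868$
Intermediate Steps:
$y{\left(M \right)} = -1 + 2 M^{2}$ ($y{\left(M \right)} = \left(M^{2} + M^{2}\right) - 1 = 2 M^{2} - 1 = -1 + 2 M^{2}$)
$\frac{285}{G{\left(1,0 \right)} \left(y{\left(4 \right)} - 9\right)} + \frac{60 - 96}{414} = \frac{285}{1 \left(\left(-1 + 2 \cdot 4^{2}\right) - 9\right)} + \frac{60 - 96}{414} = \frac{285}{1 \left(\left(-1 + 2 \cdot 16\right) - 9\right)} + \left(60 - 96\right) \frac{1}{414} = \frac{285}{1 \left(\left(-1 + 32\right) - 9\right)} - \frac{2}{23} = \frac{285}{1 \left(31 - 9\right)} - \frac{2}{23} = \frac{285}{1 \cdot 22} - \frac{2}{23} = \frac{285}{22} - \frac{2}{23} = \frac{6511}{506}$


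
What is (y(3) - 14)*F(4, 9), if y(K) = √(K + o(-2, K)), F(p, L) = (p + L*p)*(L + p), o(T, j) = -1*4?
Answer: -7280 + 520*I ≈ -7280.0 + 520.0*I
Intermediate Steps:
o(T, j) = -4
F(p, L) = (L + p)*(p + L*p)
y(K) = √(-4 + K) (y(K) = √(K - 4) = √(-4 + K))
(y(3) - 14)*F(4, 9) = (√(-4 + 3) - 14)*(4*(9 + 4 + 9² + 9*4)) = (√(-1) - 14)*(4*(9 + 4 + 81 + 36)) = (I - 14)*(4*130) = (-14 + I)*520 = -7280 + 520*I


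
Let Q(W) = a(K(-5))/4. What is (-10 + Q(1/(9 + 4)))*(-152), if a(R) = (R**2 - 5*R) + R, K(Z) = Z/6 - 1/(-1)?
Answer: 27797/18 ≈ 1544.3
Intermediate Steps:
K(Z) = 1 + Z/6 (K(Z) = Z*(1/6) - 1*(-1) = Z/6 + 1 = 1 + Z/6)
a(R) = R**2 - 4*R
Q(W) = -23/144 (Q(W) = ((1 + (1/6)*(-5))*(-4 + (1 + (1/6)*(-5))))/4 = ((1 - 5/6)*(-4 + (1 - 5/6)))*(1/4) = ((-4 + 1/6)/6)*(1/4) = ((1/6)*(-23/6))*(1/4) = -23/36*1/4 = -23/144)
(-10 + Q(1/(9 + 4)))*(-152) = (-10 - 23/144)*(-152) = -1463/144*(-152) = 27797/18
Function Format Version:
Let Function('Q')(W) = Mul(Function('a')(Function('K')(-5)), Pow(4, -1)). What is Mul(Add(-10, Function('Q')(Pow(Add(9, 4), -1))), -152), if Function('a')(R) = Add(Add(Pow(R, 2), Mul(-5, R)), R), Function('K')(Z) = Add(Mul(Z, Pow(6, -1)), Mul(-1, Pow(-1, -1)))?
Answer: Rational(27797, 18) ≈ 1544.3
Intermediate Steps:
Function('K')(Z) = Add(1, Mul(Rational(1, 6), Z)) (Function('K')(Z) = Add(Mul(Z, Rational(1, 6)), Mul(-1, -1)) = Add(Mul(Rational(1, 6), Z), 1) = Add(1, Mul(Rational(1, 6), Z)))
Function('a')(R) = Add(Pow(R, 2), Mul(-4, R))
Function('Q')(W) = Rational(-23, 144) (Function('Q')(W) = Mul(Mul(Add(1, Mul(Rational(1, 6), -5)), Add(-4, Add(1, Mul(Rational(1, 6), -5)))), Pow(4, -1)) = Mul(Mul(Add(1, Rational(-5, 6)), Add(-4, Add(1, Rational(-5, 6)))), Rational(1, 4)) = Mul(Mul(Rational(1, 6), Add(-4, Rational(1, 6))), Rational(1, 4)) = Mul(Mul(Rational(1, 6), Rational(-23, 6)), Rational(1, 4)) = Mul(Rational(-23, 36), Rational(1, 4)) = Rational(-23, 144))
Mul(Add(-10, Function('Q')(Pow(Add(9, 4), -1))), -152) = Mul(Add(-10, Rational(-23, 144)), -152) = Mul(Rational(-1463, 144), -152) = Rational(27797, 18)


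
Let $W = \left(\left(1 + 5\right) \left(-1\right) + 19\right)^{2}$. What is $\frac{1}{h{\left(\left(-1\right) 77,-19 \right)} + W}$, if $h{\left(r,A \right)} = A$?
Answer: $\frac{1}{150} \approx 0.0066667$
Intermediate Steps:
$W = 169$ ($W = \left(6 \left(-1\right) + 19\right)^{2} = \left(-6 + 19\right)^{2} = 13^{2} = 169$)
$\frac{1}{h{\left(\left(-1\right) 77,-19 \right)} + W} = \frac{1}{-19 + 169} = \frac{1}{150}$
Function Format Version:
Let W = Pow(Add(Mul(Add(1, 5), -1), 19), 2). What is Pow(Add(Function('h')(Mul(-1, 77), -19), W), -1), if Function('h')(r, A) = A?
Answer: Rational(1, 150) ≈ 0.0066667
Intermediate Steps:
W = 169 (W = Pow(Add(Mul(6, -1), 19), 2) = Pow(Add(-6, 19), 2) = Pow(13, 2) = 169)
Pow(Add(Function('h')(Mul(-1, 77), -19), W), -1) = Pow(Add(-19, 169), -1) = Pow(150, -1) = Rational(1, 150)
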